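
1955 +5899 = 7854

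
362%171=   20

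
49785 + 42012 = 91797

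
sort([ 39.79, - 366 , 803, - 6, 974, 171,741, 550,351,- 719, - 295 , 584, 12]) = [-719, - 366, - 295, - 6,12,39.79, 171,  351, 550, 584,741,803,  974]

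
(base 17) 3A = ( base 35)1q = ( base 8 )75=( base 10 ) 61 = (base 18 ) 37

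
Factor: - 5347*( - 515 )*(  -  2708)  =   - 2^2*5^1*103^1*677^1*5347^1 = -7457033140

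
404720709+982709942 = 1387430651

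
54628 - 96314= -41686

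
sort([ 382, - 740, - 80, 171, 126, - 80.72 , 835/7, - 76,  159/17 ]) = [-740, -80.72, - 80, - 76,159/17,835/7,126,171,382 ] 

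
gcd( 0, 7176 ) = 7176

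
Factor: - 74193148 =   -  2^2*1063^1  *  17449^1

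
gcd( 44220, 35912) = 268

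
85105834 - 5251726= 79854108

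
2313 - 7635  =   - 5322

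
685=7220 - 6535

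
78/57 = 1 + 7/19 = 1.37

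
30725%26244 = 4481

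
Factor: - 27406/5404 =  - 2^( - 1 ) * 7^( - 1)*71^1 = - 71/14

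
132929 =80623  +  52306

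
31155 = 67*465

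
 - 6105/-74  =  165/2 = 82.50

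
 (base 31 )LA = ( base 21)1AA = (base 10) 661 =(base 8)1225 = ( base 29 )mn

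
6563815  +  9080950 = 15644765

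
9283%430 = 253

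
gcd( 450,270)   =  90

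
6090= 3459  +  2631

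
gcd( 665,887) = 1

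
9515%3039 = 398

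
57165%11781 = 10041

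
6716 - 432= 6284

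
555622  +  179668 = 735290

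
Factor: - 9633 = -3^1*13^2*19^1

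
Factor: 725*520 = 377000 =2^3*5^3 * 13^1*29^1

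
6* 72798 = 436788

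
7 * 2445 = 17115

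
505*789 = 398445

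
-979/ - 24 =979/24=40.79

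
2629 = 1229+1400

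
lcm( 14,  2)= 14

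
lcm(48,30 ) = 240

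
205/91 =205/91 = 2.25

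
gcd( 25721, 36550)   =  17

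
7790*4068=31689720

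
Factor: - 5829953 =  - 31^1*61^1*3083^1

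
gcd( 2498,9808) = 2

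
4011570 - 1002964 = 3008606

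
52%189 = 52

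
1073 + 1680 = 2753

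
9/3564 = 1/396= 0.00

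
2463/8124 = 821/2708 = 0.30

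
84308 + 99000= 183308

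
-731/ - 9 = 731/9 = 81.22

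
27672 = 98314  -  70642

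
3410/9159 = 3410/9159 = 0.37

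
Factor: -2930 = - 2^1 * 5^1 * 293^1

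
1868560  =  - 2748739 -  - 4617299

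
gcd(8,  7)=1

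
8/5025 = 8/5025 = 0.00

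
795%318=159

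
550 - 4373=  - 3823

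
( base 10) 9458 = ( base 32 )97I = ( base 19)173F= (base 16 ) 24F2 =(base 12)5582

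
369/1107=1/3 = 0.33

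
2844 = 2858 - 14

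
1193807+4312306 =5506113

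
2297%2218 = 79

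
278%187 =91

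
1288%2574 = 1288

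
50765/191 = 50765/191 = 265.79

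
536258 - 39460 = 496798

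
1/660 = 1/660=0.00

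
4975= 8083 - 3108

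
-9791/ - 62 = 157 + 57/62 = 157.92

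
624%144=48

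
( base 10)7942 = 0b1111100000110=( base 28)a3i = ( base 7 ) 32104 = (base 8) 17406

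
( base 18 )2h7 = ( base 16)3c1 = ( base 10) 961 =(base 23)1ii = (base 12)681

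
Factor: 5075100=2^2*3^2*5^2*5639^1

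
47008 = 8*5876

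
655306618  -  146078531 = 509228087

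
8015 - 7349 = 666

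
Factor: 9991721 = 103^1 * 97007^1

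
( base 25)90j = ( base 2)1011000001100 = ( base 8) 13014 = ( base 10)5644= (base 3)21202001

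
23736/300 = 1978/25  =  79.12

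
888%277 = 57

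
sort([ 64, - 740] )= [ - 740,64] 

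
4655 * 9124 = 42472220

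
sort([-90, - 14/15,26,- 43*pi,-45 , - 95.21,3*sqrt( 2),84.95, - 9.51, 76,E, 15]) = [-43 *pi,-95.21, - 90, - 45, - 9.51, - 14/15,E,3*sqrt ( 2), 15,26,76,84.95]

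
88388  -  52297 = 36091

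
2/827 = 2/827 = 0.00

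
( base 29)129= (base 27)16h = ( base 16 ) 38c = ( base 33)rh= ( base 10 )908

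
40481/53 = 40481/53 = 763.79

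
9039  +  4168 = 13207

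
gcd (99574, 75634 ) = 2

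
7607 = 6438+1169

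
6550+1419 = 7969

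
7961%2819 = 2323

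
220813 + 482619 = 703432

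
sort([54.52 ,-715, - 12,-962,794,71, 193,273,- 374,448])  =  [ - 962,-715,-374,-12,54.52,71,193, 273,448, 794 ]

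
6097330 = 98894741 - 92797411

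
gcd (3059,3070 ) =1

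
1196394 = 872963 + 323431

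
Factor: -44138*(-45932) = 2^3 * 29^1*761^1*11483^1 = 2027346616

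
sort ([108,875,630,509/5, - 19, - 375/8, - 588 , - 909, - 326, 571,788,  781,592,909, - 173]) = [ - 909, - 588, - 326,-173 ,  -  375/8,-19,509/5 , 108,571,592,630,781,788 , 875, 909 ]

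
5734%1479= 1297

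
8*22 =176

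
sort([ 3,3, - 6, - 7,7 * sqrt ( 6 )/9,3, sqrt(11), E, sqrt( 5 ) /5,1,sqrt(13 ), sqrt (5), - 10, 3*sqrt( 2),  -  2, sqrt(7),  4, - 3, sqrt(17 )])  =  [-10, - 7 ,-6,-3 , - 2,  sqrt(5 )/5, 1,7*sqrt(6 )/9,sqrt(5), sqrt(7), E,3,3 , 3, sqrt(11 ),sqrt(13), 4 , sqrt(17), 3 * sqrt (2 )]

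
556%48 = 28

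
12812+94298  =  107110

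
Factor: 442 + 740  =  1182 =2^1*3^1 *197^1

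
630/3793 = 630/3793  =  0.17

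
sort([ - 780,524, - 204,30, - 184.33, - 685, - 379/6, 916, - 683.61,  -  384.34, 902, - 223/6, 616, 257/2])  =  [ - 780, - 685,-683.61 , - 384.34 , - 204,-184.33,-379/6,- 223/6,  30, 257/2,524, 616,902, 916]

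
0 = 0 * 65442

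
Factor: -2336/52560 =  -2^1*3^( - 2 ) * 5^( - 1 )=- 2/45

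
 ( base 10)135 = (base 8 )207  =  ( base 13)a5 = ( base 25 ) 5A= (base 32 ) 47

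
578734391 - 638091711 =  - 59357320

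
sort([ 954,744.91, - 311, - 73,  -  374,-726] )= [ - 726,-374, - 311, - 73,744.91, 954]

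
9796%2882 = 1150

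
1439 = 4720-3281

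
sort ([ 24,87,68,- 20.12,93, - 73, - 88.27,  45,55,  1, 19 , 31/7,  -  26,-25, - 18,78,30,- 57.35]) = [-88.27, - 73, - 57.35, - 26, - 25, - 20.12, - 18, 1, 31/7,19,24,30, 45,55 , 68,78,  87, 93]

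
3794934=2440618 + 1354316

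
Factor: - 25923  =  -3^1* 8641^1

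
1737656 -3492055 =- 1754399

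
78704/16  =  4919 = 4919.00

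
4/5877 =4/5877  =  0.00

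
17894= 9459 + 8435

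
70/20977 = 70/20977=0.00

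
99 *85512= 8465688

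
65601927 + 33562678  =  99164605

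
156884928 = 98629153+58255775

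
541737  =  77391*7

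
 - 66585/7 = - 66585/7 = - 9512.14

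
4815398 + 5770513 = 10585911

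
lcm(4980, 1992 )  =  9960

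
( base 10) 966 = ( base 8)1706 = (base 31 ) 105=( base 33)T9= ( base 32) U6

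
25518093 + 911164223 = 936682316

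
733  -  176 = 557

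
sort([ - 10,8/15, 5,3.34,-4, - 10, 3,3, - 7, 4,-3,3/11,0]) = [ - 10, - 10,- 7, - 4, - 3,0,3/11, 8/15, 3,3,3.34,4,  5]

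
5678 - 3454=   2224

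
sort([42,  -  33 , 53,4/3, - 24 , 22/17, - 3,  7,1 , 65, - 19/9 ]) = [  -  33,-24, - 3, - 19/9,1, 22/17,4/3, 7,42, 53, 65 ] 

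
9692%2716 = 1544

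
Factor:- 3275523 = -3^2*363947^1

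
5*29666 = 148330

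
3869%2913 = 956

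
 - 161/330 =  - 1  +  169/330 = - 0.49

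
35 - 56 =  - 21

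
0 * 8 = 0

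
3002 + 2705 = 5707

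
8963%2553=1304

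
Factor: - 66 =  -2^1*3^1*11^1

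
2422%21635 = 2422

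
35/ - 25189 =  - 1+25154/25189 = -0.00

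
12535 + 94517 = 107052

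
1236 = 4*309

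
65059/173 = 65059/173 = 376.06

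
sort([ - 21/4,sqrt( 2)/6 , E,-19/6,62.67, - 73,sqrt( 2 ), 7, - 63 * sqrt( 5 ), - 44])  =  [ - 63* sqrt (5) , - 73, - 44, - 21/4,-19/6,sqrt ( 2)/6,sqrt(2), E,7,62.67 ] 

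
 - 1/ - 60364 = 1/60364 = 0.00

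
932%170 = 82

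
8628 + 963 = 9591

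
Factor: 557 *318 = 177126 = 2^1 * 3^1*53^1*557^1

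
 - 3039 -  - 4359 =1320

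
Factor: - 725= - 5^2*29^1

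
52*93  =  4836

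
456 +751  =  1207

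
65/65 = 1= 1.00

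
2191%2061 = 130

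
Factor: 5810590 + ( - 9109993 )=  -  3^1*409^1*2689^1 =- 3299403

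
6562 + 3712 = 10274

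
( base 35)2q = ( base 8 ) 140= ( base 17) 5b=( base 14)6c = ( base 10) 96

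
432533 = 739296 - 306763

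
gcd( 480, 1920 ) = 480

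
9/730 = 9/730  =  0.01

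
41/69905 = 1/1705 = 0.00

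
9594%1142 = 458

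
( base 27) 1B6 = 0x408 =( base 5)13112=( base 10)1032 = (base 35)th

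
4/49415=4/49415 = 0.00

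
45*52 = 2340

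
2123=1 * 2123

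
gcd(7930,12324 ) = 26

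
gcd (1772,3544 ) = 1772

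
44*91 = 4004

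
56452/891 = 63+29/81 = 63.36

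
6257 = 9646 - 3389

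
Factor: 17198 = 2^1*8599^1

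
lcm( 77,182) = 2002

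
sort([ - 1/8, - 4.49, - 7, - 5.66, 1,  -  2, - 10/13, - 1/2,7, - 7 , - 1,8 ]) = [ - 7, - 7 , - 5.66, - 4.49,-2, - 1, - 10/13,- 1/2, - 1/8, 1,  7,8]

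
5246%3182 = 2064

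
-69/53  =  -2+37/53  =  - 1.30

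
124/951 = 124/951 = 0.13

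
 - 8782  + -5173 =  - 13955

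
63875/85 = 12775/17  =  751.47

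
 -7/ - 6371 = 7/6371 = 0.00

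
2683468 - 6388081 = - 3704613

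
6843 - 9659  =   - 2816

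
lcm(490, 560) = 3920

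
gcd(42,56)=14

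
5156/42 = 122 + 16/21  =  122.76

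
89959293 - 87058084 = 2901209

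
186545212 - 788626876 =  - 602081664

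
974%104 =38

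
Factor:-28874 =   -  2^1*14437^1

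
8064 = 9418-1354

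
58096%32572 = 25524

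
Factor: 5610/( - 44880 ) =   -  2^(  -  3 ) = -  1/8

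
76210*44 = 3353240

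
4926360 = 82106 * 60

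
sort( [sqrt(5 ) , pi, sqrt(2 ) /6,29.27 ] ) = [ sqrt ( 2)/6, sqrt ( 5), pi , 29.27] 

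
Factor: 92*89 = 8188=   2^2*23^1*89^1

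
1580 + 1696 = 3276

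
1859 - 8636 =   -  6777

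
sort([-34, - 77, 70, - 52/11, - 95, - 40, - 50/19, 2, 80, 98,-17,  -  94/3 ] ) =[ - 95, - 77, - 40,  -  34, - 94/3, - 17, - 52/11, - 50/19, 2, 70,80,  98] 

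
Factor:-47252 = - 2^2*11813^1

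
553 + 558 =1111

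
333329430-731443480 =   -  398114050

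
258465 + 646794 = 905259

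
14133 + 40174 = 54307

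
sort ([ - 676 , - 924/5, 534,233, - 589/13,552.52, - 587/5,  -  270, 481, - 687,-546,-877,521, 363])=[ - 877, - 687, - 676 , - 546, - 270, - 924/5 , - 587/5, - 589/13,233, 363,481 , 521,534, 552.52]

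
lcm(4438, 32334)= 226338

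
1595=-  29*( - 55 ) 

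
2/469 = 2/469 = 0.00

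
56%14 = 0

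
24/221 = 24/221 = 0.11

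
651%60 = 51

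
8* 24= 192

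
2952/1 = 2952 = 2952.00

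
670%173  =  151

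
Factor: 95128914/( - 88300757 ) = -2^1*3^1  *  41^ (-1 )*59^(  -  1)*173^(  -  1)*211^( - 1)  *  15854819^1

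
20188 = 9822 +10366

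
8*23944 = 191552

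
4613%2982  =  1631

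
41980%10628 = 10096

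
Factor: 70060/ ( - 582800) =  - 113/940= - 2^( - 2)*5^( - 1 )*47^( - 1 )*113^1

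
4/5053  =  4/5053 = 0.00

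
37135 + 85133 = 122268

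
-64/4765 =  - 64/4765 =- 0.01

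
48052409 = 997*48197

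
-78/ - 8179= 78/8179=0.01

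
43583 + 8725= 52308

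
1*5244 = 5244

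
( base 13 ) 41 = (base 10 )53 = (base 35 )1i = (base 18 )2H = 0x35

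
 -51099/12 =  - 4259+3/4  =  -  4258.25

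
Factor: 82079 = 211^1* 389^1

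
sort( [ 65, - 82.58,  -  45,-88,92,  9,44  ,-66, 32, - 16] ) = [ - 88, - 82.58, - 66,-45, - 16, 9,32, 44,  65,92 ] 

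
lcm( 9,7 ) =63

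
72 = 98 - 26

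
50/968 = 25/484= 0.05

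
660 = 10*66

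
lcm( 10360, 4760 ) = 176120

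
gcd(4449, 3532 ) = 1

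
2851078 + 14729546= 17580624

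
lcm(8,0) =0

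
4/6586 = 2/3293 = 0.00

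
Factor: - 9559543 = -7^1 * 953^1*1433^1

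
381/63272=381/63272=0.01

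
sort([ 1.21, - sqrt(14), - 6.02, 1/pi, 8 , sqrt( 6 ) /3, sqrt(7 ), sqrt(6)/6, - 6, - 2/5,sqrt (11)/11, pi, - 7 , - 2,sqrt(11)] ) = [ - 7 , - 6.02, - 6, - sqrt( 14 ),-2, - 2/5, sqrt(11 ) /11, 1/pi, sqrt( 6) /6,  sqrt( 6) /3,1.21 , sqrt( 7), pi,sqrt(11 ), 8 ]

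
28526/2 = 14263  =  14263.00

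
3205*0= 0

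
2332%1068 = 196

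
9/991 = 9/991=0.01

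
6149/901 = 6149/901 = 6.82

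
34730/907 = 38 + 264/907 =38.29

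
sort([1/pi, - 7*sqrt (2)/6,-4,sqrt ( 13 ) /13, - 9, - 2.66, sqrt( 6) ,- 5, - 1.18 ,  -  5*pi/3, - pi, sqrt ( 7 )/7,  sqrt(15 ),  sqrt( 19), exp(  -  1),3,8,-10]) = [-10 ,-9, - 5*pi/3,-5 , - 4 , - pi,-2.66, - 7*sqrt(2) /6, - 1.18,  sqrt( 13 ) /13, 1/pi, exp( - 1 ) , sqrt( 7) /7, sqrt( 6) , 3,sqrt( 15),sqrt( 19 ) , 8]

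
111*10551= 1171161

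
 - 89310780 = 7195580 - 96506360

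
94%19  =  18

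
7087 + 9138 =16225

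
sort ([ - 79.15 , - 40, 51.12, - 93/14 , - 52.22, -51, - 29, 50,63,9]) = [-79.15, - 52.22,- 51, - 40,-29,  -  93/14, 9,50, 51.12, 63]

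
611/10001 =611/10001 = 0.06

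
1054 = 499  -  -555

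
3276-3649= -373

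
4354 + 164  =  4518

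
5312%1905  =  1502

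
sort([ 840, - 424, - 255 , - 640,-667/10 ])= [ - 640, - 424, - 255,  -  667/10,840 ] 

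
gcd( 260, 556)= 4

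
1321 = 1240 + 81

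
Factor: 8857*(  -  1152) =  - 2^7*3^2*17^1*521^1  =  - 10203264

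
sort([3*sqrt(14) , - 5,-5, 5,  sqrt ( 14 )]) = [ - 5 ,-5,sqrt(14 ),5, 3*sqrt( 14 )]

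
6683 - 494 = 6189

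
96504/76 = 24126/19 = 1269.79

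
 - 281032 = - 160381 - 120651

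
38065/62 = 613 + 59/62 = 613.95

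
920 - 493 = 427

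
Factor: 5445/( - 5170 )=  -99/94 = -2^( - 1 )  *3^2*11^1*47^(-1)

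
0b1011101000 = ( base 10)744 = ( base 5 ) 10434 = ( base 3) 1000120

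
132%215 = 132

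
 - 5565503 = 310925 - 5876428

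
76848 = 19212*4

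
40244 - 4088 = 36156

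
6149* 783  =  4814667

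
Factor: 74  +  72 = 2^1 * 73^1=   146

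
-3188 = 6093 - 9281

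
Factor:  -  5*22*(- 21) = 2^1* 3^1* 5^1*7^1 * 11^1 = 2310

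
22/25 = 22/25 = 0.88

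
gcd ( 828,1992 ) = 12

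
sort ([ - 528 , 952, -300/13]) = [ - 528,  -  300/13,952]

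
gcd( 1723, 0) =1723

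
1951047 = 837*2331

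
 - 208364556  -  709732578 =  - 918097134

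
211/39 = 211/39=5.41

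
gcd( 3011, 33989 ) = 1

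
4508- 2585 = 1923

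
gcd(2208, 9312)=96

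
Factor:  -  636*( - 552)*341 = 2^5*3^2*11^1 * 23^1 * 31^1*53^1 = 119715552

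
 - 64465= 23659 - 88124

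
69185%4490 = 1835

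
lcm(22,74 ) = 814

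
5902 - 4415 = 1487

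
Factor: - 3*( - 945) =2835 = 3^4*5^1 *7^1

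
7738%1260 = 178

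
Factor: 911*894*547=2^1*3^1*149^1*547^1*911^1 = 445495398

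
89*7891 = 702299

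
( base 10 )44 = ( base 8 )54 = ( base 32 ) 1C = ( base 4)230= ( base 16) 2C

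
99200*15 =1488000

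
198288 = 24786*8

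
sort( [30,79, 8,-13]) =[ - 13, 8 , 30, 79]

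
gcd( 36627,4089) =87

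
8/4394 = 4/2197 = 0.00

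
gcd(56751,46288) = 1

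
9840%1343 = 439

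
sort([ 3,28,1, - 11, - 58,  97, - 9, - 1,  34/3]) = [ - 58, - 11, - 9, - 1,  1 , 3,34/3,28,97 ] 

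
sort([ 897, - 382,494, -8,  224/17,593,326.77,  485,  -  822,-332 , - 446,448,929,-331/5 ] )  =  [ - 822,- 446, - 382, - 332, - 331/5, - 8, 224/17 , 326.77, 448, 485, 494,593,897, 929]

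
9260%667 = 589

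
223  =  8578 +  - 8355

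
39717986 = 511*77726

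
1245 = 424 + 821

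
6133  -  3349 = 2784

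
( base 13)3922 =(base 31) 8EI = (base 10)8140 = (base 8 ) 17714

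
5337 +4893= 10230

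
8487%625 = 362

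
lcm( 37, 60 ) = 2220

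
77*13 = 1001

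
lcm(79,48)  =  3792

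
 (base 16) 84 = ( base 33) 40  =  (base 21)66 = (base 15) 8c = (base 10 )132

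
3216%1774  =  1442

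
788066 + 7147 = 795213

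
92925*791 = 73503675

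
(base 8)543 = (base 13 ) 214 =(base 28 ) CJ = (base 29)C7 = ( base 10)355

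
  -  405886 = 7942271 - 8348157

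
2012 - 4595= - 2583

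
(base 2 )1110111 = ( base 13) 92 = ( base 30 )3T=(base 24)4n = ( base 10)119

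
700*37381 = 26166700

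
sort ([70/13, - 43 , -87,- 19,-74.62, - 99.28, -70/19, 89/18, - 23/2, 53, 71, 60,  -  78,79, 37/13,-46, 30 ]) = [  -  99.28,-87,-78, - 74.62, - 46, - 43,- 19,  -  23/2,-70/19, 37/13,89/18 , 70/13, 30, 53, 60, 71,79]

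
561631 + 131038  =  692669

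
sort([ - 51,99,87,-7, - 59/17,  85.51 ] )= [ - 51, - 7, - 59/17,85.51, 87, 99]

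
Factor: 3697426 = 2^1*1848713^1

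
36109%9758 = 6835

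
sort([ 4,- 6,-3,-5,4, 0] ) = [- 6, - 5, - 3, 0  ,  4, 4] 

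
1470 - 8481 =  - 7011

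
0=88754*0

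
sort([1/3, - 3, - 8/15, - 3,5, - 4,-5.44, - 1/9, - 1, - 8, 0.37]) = [ - 8, - 5.44, - 4, - 3, - 3, - 1,  -  8/15, - 1/9,1/3,  0.37,5] 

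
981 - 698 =283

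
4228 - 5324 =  - 1096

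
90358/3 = 90358/3 = 30119.33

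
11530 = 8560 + 2970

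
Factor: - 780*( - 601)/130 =3606 = 2^1*3^1*601^1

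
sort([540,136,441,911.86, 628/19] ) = [628/19, 136,441,540,  911.86] 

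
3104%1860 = 1244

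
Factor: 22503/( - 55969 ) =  - 39/97=- 3^1*13^1 * 97^( - 1)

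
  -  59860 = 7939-67799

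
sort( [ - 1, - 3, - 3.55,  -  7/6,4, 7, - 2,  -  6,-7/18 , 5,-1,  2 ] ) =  [ - 6, - 3.55, - 3,-2, -7/6,-1, - 1, - 7/18,2 , 4,5,7]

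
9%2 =1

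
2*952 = 1904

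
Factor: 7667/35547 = 11/51= 3^( - 1)*11^1* 17^( - 1 ) 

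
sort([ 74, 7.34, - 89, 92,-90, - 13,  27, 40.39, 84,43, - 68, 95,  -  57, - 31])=[-90 , - 89, - 68,-57 , -31, - 13, 7.34, 27, 40.39, 43 , 74,84,92, 95 ] 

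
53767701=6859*7839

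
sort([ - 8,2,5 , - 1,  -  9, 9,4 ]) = [ - 9, - 8, - 1,2,4,5, 9 ] 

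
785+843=1628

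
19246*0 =0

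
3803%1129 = 416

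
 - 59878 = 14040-73918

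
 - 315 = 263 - 578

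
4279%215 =194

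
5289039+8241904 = 13530943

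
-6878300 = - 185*37180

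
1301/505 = 2+291/505 = 2.58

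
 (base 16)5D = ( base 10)93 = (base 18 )53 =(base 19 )4H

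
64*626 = 40064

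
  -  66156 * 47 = -3109332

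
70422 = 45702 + 24720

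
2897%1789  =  1108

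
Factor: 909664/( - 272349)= - 2^5*3^( -3 ) * 11^( - 1)*31^1 = - 992/297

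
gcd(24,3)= 3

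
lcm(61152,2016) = 183456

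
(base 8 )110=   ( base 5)242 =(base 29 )2E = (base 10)72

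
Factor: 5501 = 5501^1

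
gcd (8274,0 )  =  8274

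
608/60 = 152/15 = 10.13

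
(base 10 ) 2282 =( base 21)53e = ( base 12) 13A2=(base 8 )4352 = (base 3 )10010112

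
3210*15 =48150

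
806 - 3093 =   -  2287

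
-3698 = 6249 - 9947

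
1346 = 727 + 619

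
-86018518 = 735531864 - 821550382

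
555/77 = 555/77 = 7.21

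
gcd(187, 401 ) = 1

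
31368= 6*5228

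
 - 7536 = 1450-8986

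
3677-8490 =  - 4813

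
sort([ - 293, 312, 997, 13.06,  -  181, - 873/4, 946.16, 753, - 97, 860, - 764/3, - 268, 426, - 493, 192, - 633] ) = [ - 633, - 493, - 293, - 268, - 764/3, - 873/4, - 181, - 97, 13.06, 192,312 , 426,753,860 , 946.16, 997 ] 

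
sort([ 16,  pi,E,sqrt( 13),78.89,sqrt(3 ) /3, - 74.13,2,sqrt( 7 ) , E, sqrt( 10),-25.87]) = [ - 74.13, - 25.87,sqrt( 3) /3,2,sqrt( 7),  E,E,pi,sqrt(10),sqrt(13 ),16,78.89]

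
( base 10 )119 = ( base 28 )47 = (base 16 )77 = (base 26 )4F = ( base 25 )4J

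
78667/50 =78667/50= 1573.34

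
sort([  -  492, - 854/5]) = [ - 492, - 854/5]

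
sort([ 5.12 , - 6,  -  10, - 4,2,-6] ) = [-10, -6  , - 6, - 4,  2,5.12]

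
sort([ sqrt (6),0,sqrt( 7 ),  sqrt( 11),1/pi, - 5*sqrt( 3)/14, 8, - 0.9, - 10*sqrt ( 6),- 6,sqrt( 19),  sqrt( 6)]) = [ - 10 *sqrt(6), - 6, -0.9,  -  5*sqrt( 3 ) /14, 0,  1/pi,sqrt (6 ), sqrt( 6),sqrt(7), sqrt( 11), sqrt( 19), 8 ] 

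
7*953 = 6671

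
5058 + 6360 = 11418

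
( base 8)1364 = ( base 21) 1f0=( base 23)19K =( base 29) Q2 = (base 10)756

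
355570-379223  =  - 23653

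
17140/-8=-4285/2 = -2142.50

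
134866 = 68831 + 66035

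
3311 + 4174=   7485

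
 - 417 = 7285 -7702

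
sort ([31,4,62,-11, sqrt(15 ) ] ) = [ - 11, sqrt(15),4, 31, 62]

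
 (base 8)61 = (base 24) 21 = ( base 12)41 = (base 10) 49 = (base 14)37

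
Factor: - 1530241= -19^1*43^1*1873^1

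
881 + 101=982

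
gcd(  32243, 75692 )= 1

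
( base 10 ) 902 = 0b1110000110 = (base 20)252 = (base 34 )qi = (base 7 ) 2426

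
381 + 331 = 712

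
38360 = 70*548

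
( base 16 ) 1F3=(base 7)1312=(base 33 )F4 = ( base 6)2151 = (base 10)499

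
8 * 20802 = 166416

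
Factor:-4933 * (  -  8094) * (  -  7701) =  - 307483233102 = - 2^1*3^2*17^1*19^1 * 71^1*151^1*4933^1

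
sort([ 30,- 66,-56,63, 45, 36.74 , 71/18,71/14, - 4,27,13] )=[ - 66,-56,-4, 71/18, 71/14, 13, 27,30 , 36.74,45 , 63 ] 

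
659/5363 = 659/5363 = 0.12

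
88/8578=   44/4289 = 0.01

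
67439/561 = 3967/33 = 120.21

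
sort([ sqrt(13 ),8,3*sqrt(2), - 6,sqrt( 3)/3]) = [  -  6,sqrt(3)/3, sqrt(13),3 *sqrt(2),8]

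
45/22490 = 9/4498 = 0.00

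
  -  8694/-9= 966 + 0/1=966.00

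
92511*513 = 47458143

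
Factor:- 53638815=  - 3^1*5^1*3575921^1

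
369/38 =9+27/38 = 9.71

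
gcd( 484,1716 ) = 44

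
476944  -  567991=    - 91047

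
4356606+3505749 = 7862355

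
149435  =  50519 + 98916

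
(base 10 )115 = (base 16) 73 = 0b1110011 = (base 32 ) 3J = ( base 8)163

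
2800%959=882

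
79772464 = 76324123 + 3448341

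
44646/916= 48 + 339/458= 48.74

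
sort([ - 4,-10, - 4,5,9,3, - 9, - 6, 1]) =[-10,  -  9, - 6, - 4,-4, 1, 3, 5 , 9] 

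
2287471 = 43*53197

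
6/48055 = 6/48055  =  0.00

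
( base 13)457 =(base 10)748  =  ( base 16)2EC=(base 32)NC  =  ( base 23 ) 19c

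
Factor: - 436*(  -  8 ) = 3488 = 2^5  *109^1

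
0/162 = 0  =  0.00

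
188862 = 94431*2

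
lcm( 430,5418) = 27090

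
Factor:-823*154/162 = -63371/81=- 3^( - 4)*7^1 * 11^1*823^1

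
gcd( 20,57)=1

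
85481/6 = 85481/6 = 14246.83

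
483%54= 51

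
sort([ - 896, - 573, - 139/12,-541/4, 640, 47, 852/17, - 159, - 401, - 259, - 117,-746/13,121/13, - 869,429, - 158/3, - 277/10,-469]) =[ - 896 , -869,-573, - 469 , - 401,  -  259, - 159, - 541/4, - 117, - 746/13, - 158/3,-277/10 ,- 139/12, 121/13 , 47, 852/17, 429, 640]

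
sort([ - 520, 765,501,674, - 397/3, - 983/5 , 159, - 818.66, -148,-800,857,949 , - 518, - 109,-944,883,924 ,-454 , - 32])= [ - 944, -818.66,  -  800, - 520,-518, - 454 , - 983/5,-148,  -  397/3,-109, - 32 , 159,501 , 674,765,857 , 883,  924,949] 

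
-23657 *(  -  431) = 10196167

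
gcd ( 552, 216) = 24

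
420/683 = 420/683 = 0.61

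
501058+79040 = 580098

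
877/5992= 877/5992 =0.15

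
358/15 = 23 + 13/15 = 23.87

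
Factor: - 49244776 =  - 2^3*7^1*879371^1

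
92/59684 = 23/14921 = 0.00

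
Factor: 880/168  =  2^1*3^( - 1 )*5^1*7^(-1) *11^1 = 110/21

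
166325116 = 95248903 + 71076213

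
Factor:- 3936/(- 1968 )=2^1 =2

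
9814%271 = 58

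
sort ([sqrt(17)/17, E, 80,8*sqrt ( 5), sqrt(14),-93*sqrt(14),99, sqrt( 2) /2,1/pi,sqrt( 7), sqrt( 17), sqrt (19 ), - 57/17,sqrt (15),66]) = [ - 93 * sqrt(14),-57/17,sqrt(17 ) /17,1/pi,sqrt( 2) /2,sqrt(7 ),E, sqrt(14 ),sqrt(15),sqrt(17),sqrt( 19 ), 8 * sqrt(5),  66 , 80,99 ]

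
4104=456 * 9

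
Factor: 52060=2^2*5^1*19^1 *137^1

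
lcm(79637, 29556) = 2866932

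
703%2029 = 703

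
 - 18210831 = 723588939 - 741799770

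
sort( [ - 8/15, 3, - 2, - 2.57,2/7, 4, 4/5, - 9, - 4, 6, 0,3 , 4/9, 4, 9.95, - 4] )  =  [ - 9, - 4, - 4, - 2.57, - 2, - 8/15, 0, 2/7,4/9 , 4/5,  3, 3,4, 4,6, 9.95] 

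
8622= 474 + 8148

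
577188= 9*64132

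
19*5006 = 95114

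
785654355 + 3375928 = 789030283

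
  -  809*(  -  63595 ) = 51448355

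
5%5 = 0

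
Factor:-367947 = -3^2*40883^1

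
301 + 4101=4402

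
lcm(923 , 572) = 40612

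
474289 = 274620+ 199669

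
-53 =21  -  74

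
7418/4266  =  3709/2133=1.74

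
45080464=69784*646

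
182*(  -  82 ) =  - 14924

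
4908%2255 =398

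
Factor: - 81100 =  - 2^2*5^2 *811^1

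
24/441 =8/147=   0.05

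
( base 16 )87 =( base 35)3U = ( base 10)135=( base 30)4F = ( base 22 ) 63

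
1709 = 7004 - 5295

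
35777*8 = 286216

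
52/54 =26/27 =0.96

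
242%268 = 242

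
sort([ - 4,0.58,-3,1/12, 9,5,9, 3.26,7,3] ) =[ - 4, - 3,1/12, 0.58, 3, 3.26, 5, 7, 9,9 ]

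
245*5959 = 1459955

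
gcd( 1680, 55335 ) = 105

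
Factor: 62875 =5^3*503^1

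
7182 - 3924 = 3258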